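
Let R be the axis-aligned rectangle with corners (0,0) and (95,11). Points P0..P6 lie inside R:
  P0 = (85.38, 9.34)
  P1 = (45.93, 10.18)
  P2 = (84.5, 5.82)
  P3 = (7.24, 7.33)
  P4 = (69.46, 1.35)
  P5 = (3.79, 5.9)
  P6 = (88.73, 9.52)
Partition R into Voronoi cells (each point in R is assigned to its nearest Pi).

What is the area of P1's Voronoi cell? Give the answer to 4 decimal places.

1. box [0,95]×[0,11]: [(0, 0) (95, 0) (95, 11) (0, 11)]
2. ⊥bis P1·P0 via (65.655,9.76): [(0, 0) (65.4472, 0) (65.6814, 11) (0, 11)]  |A|=721.2072
3. ⊥bis P1·P2 via (65.215,8): [(0, 0) (64.3107, 0) (65.5541, 11) (0, 11)]  |A|=714.2564
4. ⊥bis P1·P3 via (26.585,8.755): [(27.2299, 0) (64.3107, 0) (65.5541, 11) (26.4196, 11)]  |A|=419.1839
5. ⊥bis P1·P4 via (57.695,5.765): [(27.2299, 0) (55.5316, 0) (59.6595, 11) (26.4196, 11)]  |A|=338.4786
6. ⊥bis P1·P5 via (24.86,8.04): [(27.2299, 0) (55.5316, 0) (59.6595, 11) (26.4196, 11)]  |A|=338.4786
7. ⊥bis P1·P6 via (67.33,9.85): [(27.2299, 0) (55.5316, 0) (59.6595, 11) (26.4196, 11)]  |A|=338.4786
8. canonical 4-gon: [(27.2299, 0) (55.5316, 0) (59.6595, 11) (26.4196, 11)]
9. shoelace: 338.4786

Area of P1's cell: 338.4786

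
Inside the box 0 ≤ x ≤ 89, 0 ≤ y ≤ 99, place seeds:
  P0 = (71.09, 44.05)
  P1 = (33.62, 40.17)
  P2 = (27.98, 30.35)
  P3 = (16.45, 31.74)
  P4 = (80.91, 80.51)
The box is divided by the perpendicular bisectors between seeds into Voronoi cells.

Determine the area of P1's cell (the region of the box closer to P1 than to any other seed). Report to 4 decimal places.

Area of P1's cell: 2327.6458

1. box [0,89]×[0,99]: [(0, 0) (89, 0) (89, 99) (0, 99)]
2. ⊥bis P1·P0 via (52.355,42.11): [(0, 0) (56.7155, 0) (46.4641, 99) (0, 99)]  |A|=5107.3871
3. ⊥bis P1·P2 via (30.8,35.26): [(0, 52.9496) (54.4722, 21.6642) (46.4641, 99) (0, 99)]  |A|=3050.9003
4. ⊥bis P1·P3 via (25.035,35.955): [(0, 86.9456) (23.2462, 39.5985) (54.4722, 21.6642) (46.4641, 99) (0, 99)]  |A|=2655.7619
5. ⊥bis P1·P4 via (57.265,60.34): [(0, 86.9456) (23.2462, 39.5985) (54.4722, 21.6642) (49.5281, 69.4098) (24.2867, 99) (0, 99)]  |A|=2327.6458
6. canonical 6-gon: [(0, 86.9456) (23.2462, 39.5985) (54.4722, 21.6642) (49.5281, 69.4098) (24.2867, 99) (0, 99)]
7. shoelace: 2327.6458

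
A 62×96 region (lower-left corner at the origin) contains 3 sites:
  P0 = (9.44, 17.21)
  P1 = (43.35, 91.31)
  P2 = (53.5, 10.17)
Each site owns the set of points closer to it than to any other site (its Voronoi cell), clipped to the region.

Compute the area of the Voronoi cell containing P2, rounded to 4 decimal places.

Area of P2's cell: 1458.1527

1. box [0,62]×[0,96]: [(0, 0) (62, 0) (62, 96) (0, 96)]
2. ⊥bis P2·P0 via (31.47,13.69): [(29.2826, 0) (62, 0) (62, 96) (44.6217, 96)]  |A|=2404.5961
3. ⊥bis P2·P1 via (48.425,50.74): [(37.1649, 49.3314) (29.2826, 0) (62, 0) (62, 52.4381)]  |A|=1458.1527
4. canonical 4-gon: [(37.1649, 49.3314) (29.2826, 0) (62, 0) (62, 52.4381)]
5. shoelace: 1458.1527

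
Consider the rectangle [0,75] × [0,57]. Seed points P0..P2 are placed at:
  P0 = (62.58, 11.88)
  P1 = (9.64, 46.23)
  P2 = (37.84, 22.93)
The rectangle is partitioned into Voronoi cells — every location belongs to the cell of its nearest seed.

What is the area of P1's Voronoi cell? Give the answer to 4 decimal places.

Area of P1's cell: 1080.9637

1. box [0,75]×[0,57]: [(0, 0) (75, 0) (75, 57) (0, 57)]
2. ⊥bis P1·P0 via (36.11,29.055): [(0, 0) (17.2577, 0) (54.2421, 57) (0, 57)]  |A|=2037.7437
3. ⊥bis P1·P2 via (23.74,34.58): [(0, 5.8475) (42.2643, 57) (0, 57)]  |A|=1080.9637
4. canonical 3-gon: [(0, 5.8475) (42.2643, 57) (0, 57)]
5. shoelace: 1080.9637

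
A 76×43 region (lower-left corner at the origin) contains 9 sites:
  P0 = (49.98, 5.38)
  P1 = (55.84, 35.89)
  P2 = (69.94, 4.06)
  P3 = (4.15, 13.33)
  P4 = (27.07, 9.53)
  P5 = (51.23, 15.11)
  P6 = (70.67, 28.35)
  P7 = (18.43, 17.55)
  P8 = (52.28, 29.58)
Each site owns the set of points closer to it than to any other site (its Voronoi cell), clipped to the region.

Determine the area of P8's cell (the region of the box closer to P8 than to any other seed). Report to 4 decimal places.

Area of P8's cell: 411.9701

1. box [0,76]×[0,43]: [(0, 0) (76, 0) (76, 43) (0, 43)]
2. ⊥bis P8·P0 via (51.13,17.48): [(0, 22.3395) (76, 15.1163) (76, 43) (0, 43)]  |A|=1844.6802
3. ⊥bis P8·P1 via (54.06,32.735): [(0, 22.3395) (76, 15.1163) (76, 20.3568) (35.8656, 43) (0, 43)]  |A|=1390.2944
4. ⊥bis P8·P2 via (61.11,16.82): [(0, 22.3395) (60.7434, 16.5663) (70.6129, 23.3961) (35.8656, 43) (0, 43)]  |A|=1316.9241
5. ⊥bis P8·P3 via (28.215,21.455): [(28.8419, 19.5983) (60.7434, 16.5663) (70.6129, 23.3961) (35.8656, 43) (20.9408, 43)]  |A|=773.9543
6. ⊥bis P8·P4 via (39.675,19.555): [(40.5236, 18.488) (60.7434, 16.5663) (70.6129, 23.3961) (35.8656, 43) (21.0287, 43)]  |A|=640.5771
7. ⊥bis P8·P5 via (51.755,22.345): [(36.5803, 23.4461) (67.4484, 21.2062) (70.6129, 23.3961) (35.8656, 43) (21.0287, 43)]  |A|=515.1184
8. ⊥bis P8·P6 via (61.475,28.965): [(36.5803, 23.4461) (60.9874, 21.6751) (61.4484, 28.5666) (35.8656, 43) (21.0287, 43)]  |A|=474.5315
9. ⊥bis P8·P7 via (35.355,23.565): [(34.4415, 26.1354) (36.5803, 23.4461) (60.9874, 21.6751) (61.4484, 28.5666) (35.8656, 43) (28.448, 43)]  |A|=411.9701
10. canonical 6-gon: [(34.4415, 26.1354) (36.5803, 23.4461) (60.9874, 21.6751) (61.4484, 28.5666) (35.8656, 43) (28.448, 43)]
11. shoelace: 411.9701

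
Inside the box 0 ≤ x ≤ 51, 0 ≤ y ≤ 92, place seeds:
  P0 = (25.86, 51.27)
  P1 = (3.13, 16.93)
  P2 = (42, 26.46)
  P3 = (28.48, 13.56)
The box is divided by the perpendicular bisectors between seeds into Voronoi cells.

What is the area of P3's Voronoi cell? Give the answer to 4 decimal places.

Area of P3's cell: 735.1941

1. box [0,51]×[0,92]: [(0, 0) (51, 0) (51, 92) (0, 92)]
2. ⊥bis P3·P0 via (27.17,32.415): [(0, 30.5273) (0, 0) (51, 0) (51, 34.0707)]  |A|=1647.2476
3. ⊥bis P3·P1 via (15.805,15.245): [(18.0029, 31.7781) (13.7783, 0) (51, 0) (51, 34.0707)]  |A|=1153.533
4. ⊥bis P3·P2 via (35.24,20.01): [(23.638, 32.1696) (18.0029, 31.7781) (13.7783, 0) (51, 0) (51, 3.4925)]  |A|=735.1941
5. canonical 5-gon: [(23.638, 32.1696) (18.0029, 31.7781) (13.7783, 0) (51, 0) (51, 3.4925)]
6. shoelace: 735.1941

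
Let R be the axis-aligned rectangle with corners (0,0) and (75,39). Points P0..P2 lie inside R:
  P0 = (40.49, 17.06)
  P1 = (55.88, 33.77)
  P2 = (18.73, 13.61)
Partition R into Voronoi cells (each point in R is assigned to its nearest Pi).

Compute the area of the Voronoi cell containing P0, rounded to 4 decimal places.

1. box [0,75]×[0,39]: [(0, 0) (75, 0) (75, 39) (0, 39)]
2. ⊥bis P0·P1 via (48.185,25.415): [(0, 0) (75, 0) (75, 0.7182) (33.4348, 39) (0, 39)]  |A|=2129.4058
3. ⊥bis P0·P2 via (29.61,15.335): [(32.0413, 0) (75, 0) (75, 0.7182) (33.4348, 39) (25.858, 39)]  |A|=1000.3695
4. canonical 5-gon: [(32.0413, 0) (75, 0) (75, 0.7182) (33.4348, 39) (25.858, 39)]
5. shoelace: 1000.3695

Area of P0's cell: 1000.3695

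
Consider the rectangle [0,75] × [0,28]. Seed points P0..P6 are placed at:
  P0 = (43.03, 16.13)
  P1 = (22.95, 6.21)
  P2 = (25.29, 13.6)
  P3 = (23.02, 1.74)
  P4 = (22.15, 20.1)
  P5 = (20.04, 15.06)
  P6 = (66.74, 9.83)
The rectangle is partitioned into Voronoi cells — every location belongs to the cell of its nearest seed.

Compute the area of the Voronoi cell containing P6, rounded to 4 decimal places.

1. box [0,75]×[0,28]: [(0, 0) (75, 0) (75, 28) (0, 28)]
2. ⊥bis P6·P0 via (54.885,12.98): [(51.4361, 0) (75, 0) (75, 28) (58.876, 28)]  |A|=555.6313
3. ⊥bis P6·P1 via (44.845,8.02): [(51.4361, 0) (75, 0) (75, 28) (58.876, 28)]  |A|=555.6313
4. ⊥bis P6·P2 via (46.015,11.715): [(51.4361, 0) (75, 0) (75, 28) (58.876, 28)]  |A|=555.6313
5. ⊥bis P6·P3 via (44.88,5.785): [(51.4361, 0) (75, 0) (75, 28) (58.876, 28)]  |A|=555.6313
6. ⊥bis P6·P4 via (44.445,14.965): [(51.4361, 0) (75, 0) (75, 28) (58.876, 28)]  |A|=555.6313
7. ⊥bis P6·P5 via (43.39,12.445): [(51.4361, 0) (75, 0) (75, 28) (58.876, 28)]  |A|=555.6313
8. canonical 4-gon: [(51.4361, 0) (75, 0) (75, 28) (58.876, 28)]
9. shoelace: 555.6313

Area of P6's cell: 555.6313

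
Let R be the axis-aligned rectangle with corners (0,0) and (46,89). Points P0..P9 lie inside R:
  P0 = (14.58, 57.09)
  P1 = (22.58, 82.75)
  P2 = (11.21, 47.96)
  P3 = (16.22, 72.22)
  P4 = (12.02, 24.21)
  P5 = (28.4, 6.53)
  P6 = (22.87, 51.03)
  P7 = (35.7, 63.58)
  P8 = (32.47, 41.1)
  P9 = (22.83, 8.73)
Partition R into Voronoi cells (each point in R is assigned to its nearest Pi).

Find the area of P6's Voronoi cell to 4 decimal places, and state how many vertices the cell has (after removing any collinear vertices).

1. box [0,46]×[0,89]: [(0, 0) (46, 0) (46, 89) (0, 89)]
2. ⊥bis P6·P0 via (18.725,54.06): [(0, 28.4444) (0, 0) (46, 0) (46, 89) (44.2662, 89)]  |A|=2753.7184
3. ⊥bis P6·P1 via (22.725,66.89): [(28.1399, 66.9395) (0, 28.4444) (0, 0) (46, 0) (46, 67.1028)]  |A|=2539.0512
4. ⊥bis P6·P2 via (17.04,49.495): [(28.1399, 66.9395) (16.6025, 51.1565) (30.0717, 0) (46, 0) (46, 67.1028)]  |A|=1533.7447
5. ⊥bis P6·P3 via (19.545,61.625): [(36.7297, 67.018) (25.6572, 63.5432) (16.6025, 51.1565) (30.0717, 0) (46, 0) (46, 67.1028)]  |A|=1519.2553
6. ⊥bis P6·P4 via (17.445,37.62): [(36.7297, 67.018) (25.6572, 63.5432) (16.6025, 51.1565) (20.4911, 36.3877) (46, 26.0681) (46, 67.1028)]  |A|=896.9732
7. ⊥bis P6·P5 via (25.635,28.78): [(36.7297, 67.018) (25.6572, 63.5432) (16.6025, 51.1565) (20.4911, 36.3877) (36.0861, 30.0788) (46, 31.3108) (46, 67.1028)]  |A|=870.9857
8. ⊥bis P6·P7 via (29.285,57.305): [(24.599, 62.0956) (16.6025, 51.1565) (20.4911, 36.3877) (36.0861, 30.0788) (46, 31.3108) (46, 40.2171)]  |A|=554.8168
9. ⊥bis P6·P8 via (27.67,46.065): [(34.1509, 52.3305) (24.599, 62.0956) (16.6025, 51.1565) (19.9167, 38.5693)]  |A|=203.6749
10. ⊥bis P6·P9 via (22.85,29.88): [(34.1509, 52.3305) (24.599, 62.0956) (16.6025, 51.1565) (19.9167, 38.5693)]  |A|=203.6749
11. canonical 4-gon: [(34.1509, 52.3305) (24.599, 62.0956) (16.6025, 51.1565) (19.9167, 38.5693)]
12. shoelace: 203.6749

Area of P6's cell: 203.6749 (4 vertices)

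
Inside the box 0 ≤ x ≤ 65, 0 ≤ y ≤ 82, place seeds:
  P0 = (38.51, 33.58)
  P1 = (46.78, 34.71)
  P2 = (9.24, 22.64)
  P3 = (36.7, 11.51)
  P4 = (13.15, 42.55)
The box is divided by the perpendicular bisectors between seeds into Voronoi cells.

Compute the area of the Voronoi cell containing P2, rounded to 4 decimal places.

Area of P2's cell: 705.9051

1. box [0,65]×[0,82]: [(0, 0) (65, 0) (65, 82) (0, 82)]
2. ⊥bis P2·P0 via (23.875,28.11): [(0, 0) (34.3814, 0) (3.733, 82) (0, 82)]  |A|=1562.6915
3. ⊥bis P2·P1 via (28.01,28.675): [(0, 0) (34.3814, 0) (3.733, 82) (0, 82)]  |A|=1562.6915
4. ⊥bis P2·P3 via (22.97,17.075): [(0, 0) (16.0492, 0) (25.5866, 23.5307) (3.733, 82) (0, 82)]  |A|=1347.007
5. ⊥bis P2·P4 via (11.195,32.595): [(0, 34.7935) (0, 0) (16.0492, 0) (25.5866, 23.5307) (23.0703, 30.2629)]  |A|=705.9051
6. canonical 5-gon: [(0, 34.7935) (0, 0) (16.0492, 0) (25.5866, 23.5307) (23.0703, 30.2629)]
7. shoelace: 705.9051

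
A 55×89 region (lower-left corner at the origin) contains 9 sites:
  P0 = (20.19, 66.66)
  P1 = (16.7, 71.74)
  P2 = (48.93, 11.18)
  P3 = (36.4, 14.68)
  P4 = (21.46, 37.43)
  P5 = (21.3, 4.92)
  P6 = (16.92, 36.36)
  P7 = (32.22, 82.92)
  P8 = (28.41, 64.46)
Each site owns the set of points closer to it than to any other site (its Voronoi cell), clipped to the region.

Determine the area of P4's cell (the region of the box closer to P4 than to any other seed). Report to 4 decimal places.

Area of P4's cell: 580.0556

1. box [0,55]×[0,89]: [(0, 0) (55, 0) (55, 89) (0, 89)]
2. ⊥bis P4·P0 via (20.825,52.045): [(0, 51.1402) (0, 0) (55, 0) (55, 53.5299)]  |A|=2878.426
3. ⊥bis P4·P1 via (19.08,54.585): [(0, 51.1402) (0, 0) (55, 0) (55, 53.5299)]  |A|=2878.426
4. ⊥bis P4·P2 via (35.195,24.305): [(0, 51.1402) (0, 0) (11.9694, 0) (55, 45.0305) (55, 53.5299)]  |A|=1909.583
5. ⊥bis P4·P3 via (28.93,26.055): [(0, 51.1402) (0, 7.0566) (50.2403, 40.0495) (55, 45.0305) (55, 53.5299)]  |A|=1492.6356
6. ⊥bis P4·P5 via (21.38,21.175): [(0, 51.1402) (0, 21.2802) (21.4981, 21.1744) (50.2403, 40.0495) (55, 45.0305) (55, 53.5299)]  |A|=1339.7452
7. ⊥bis P4·P6 via (19.19,36.895): [(15.6722, 51.8211) (22.7078, 21.9689) (50.2403, 40.0495) (55, 45.0305) (55, 53.5299)]  |A|=755.794
8. ⊥bis P4·P7 via (26.84,60.175): [(54.944, 53.5274) (15.6722, 51.8211) (22.7078, 21.9689) (50.2403, 40.0495) (55, 45.0305) (55, 53.5142)]  |A|=755.7935
9. ⊥bis P4·P8 via (24.935,50.945): [(20.6812, 52.0388) (15.6722, 51.8211) (22.7078, 21.9689) (50.2403, 40.0495) (53.6071, 43.5728)]  |A|=580.0556
10. canonical 5-gon: [(20.6812, 52.0388) (15.6722, 51.8211) (22.7078, 21.9689) (50.2403, 40.0495) (53.6071, 43.5728)]
11. shoelace: 580.0556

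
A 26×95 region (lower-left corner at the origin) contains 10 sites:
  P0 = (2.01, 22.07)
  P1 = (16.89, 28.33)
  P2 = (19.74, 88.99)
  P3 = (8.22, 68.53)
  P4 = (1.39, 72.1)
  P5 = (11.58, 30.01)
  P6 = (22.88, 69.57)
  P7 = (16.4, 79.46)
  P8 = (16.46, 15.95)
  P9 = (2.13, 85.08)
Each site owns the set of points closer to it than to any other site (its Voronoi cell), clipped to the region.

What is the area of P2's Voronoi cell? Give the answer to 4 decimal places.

1. box [0,26]×[0,95]: [(0, 0) (26, 0) (26, 95) (0, 95)]
2. ⊥bis P2·P0 via (10.875,55.53): [(0, 58.4113) (26, 51.5227) (26, 95) (0, 95)]  |A|=1040.8581
3. ⊥bis P2·P1 via (18.315,58.66): [(0, 59.5205) (26, 58.2989) (26, 95) (0, 95)]  |A|=938.3474
4. ⊥bis P2·P3 via (13.98,78.76): [(0, 86.6314) (26, 71.9921) (26, 95) (0, 95)]  |A|=407.8935
5. ⊥bis P2·P4 via (10.565,80.545): [(0, 92.0233) (10.3017, 80.8311) (26, 71.9921) (26, 95) (0, 95)]  |A|=380.1211
6. ⊥bis P2·P5 via (15.66,59.5): [(0, 92.0233) (10.3017, 80.8311) (26, 71.9921) (26, 95) (0, 95)]  |A|=380.1211
7. ⊥bis P2·P6 via (21.31,79.28): [(0, 92.0233) (10.3017, 80.8311) (14.8978, 78.2432) (26, 80.0383) (26, 95) (0, 95)]  |A|=335.456
8. ⊥bis P2·P7 via (18.07,84.225): [(0, 92.0233) (1.9909, 89.8603) (26, 81.4458) (26, 95) (0, 95)]  |A|=232.4922
9. ⊥bis P2·P8 via (18.1,52.47): [(0, 92.0233) (1.9909, 89.8603) (26, 81.4458) (26, 95) (0, 95)]  |A|=232.4922
10. ⊥bis P2·P9 via (10.935,87.035): [(11.0095, 86.6995) (26, 81.4458) (26, 95) (9.1665, 95)]  |A|=171.4556
11. canonical 4-gon: [(11.0095, 86.6995) (26, 81.4458) (26, 95) (9.1665, 95)]
12. shoelace: 171.4556

Area of P2's cell: 171.4556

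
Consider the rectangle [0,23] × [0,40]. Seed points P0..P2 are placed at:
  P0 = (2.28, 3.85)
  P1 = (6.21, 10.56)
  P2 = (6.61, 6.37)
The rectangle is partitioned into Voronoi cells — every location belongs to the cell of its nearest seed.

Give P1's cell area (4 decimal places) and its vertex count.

1. box [0,23]×[0,40]: [(0, 0) (23, 0) (23, 40) (0, 40)]
2. ⊥bis P1·P0 via (4.245,7.205): [(0, 9.6913) (16.5467, 0) (23, 0) (23, 40) (0, 40)]  |A|=839.8209
3. ⊥bis P1·P2 via (6.41,8.465): [(0, 9.6913) (2.6986, 8.1107) (23, 10.0488) (23, 40) (0, 40)]  |A|=711.6485
4. canonical 5-gon: [(0, 9.6913) (2.6986, 8.1107) (23, 10.0488) (23, 40) (0, 40)]
5. shoelace: 711.6485

Area of P1's cell: 711.6485 (5 vertices)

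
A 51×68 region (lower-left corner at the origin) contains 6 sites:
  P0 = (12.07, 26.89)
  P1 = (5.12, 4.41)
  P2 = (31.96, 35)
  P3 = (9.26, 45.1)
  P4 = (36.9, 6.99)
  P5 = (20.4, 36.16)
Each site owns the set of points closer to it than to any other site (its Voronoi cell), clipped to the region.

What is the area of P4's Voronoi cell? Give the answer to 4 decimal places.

Area of P4's cell: 621.4727

1. box [0,51]×[0,68]: [(0, 0) (51, 0) (51, 68) (0, 68)]
2. ⊥bis P4·P0 via (24.485,16.94): [(10.9084, 0) (51, 0) (51, 50.0238)]  |A|=1002.7659
3. ⊥bis P4·P1 via (21.01,5.7): [(20.5011, 11.9691) (21.4727, 0) (51, 0) (51, 50.0238)]  |A|=939.5434
4. ⊥bis P4·P2 via (34.43,20.995): [(26.6328, 19.6198) (20.5011, 11.9691) (21.4727, 0) (51, 0) (51, 23.9174)]  |A|=621.4727
5. ⊥bis P4·P3 via (23.08,26.045): [(26.6328, 19.6198) (20.5011, 11.9691) (21.4727, 0) (51, 0) (51, 23.9174)]  |A|=621.4727
6. ⊥bis P4·P5 via (28.65,21.575): [(26.6328, 19.6198) (20.5011, 11.9691) (21.4727, 0) (51, 0) (51, 23.9174)]  |A|=621.4727
7. canonical 5-gon: [(26.6328, 19.6198) (20.5011, 11.9691) (21.4727, 0) (51, 0) (51, 23.9174)]
8. shoelace: 621.4727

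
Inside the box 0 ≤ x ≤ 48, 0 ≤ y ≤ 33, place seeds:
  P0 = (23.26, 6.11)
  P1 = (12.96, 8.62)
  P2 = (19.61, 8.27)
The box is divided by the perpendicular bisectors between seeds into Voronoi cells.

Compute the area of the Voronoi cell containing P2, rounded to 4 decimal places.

Area of P2's cell: 337.7726

1. box [0,48]×[0,33]: [(0, 0) (48, 0) (48, 33) (0, 33)]
2. ⊥bis P2·P0 via (21.435,7.19): [(0, 0) (17.1801, 0) (36.7089, 33) (0, 33)]  |A|=889.1678
3. ⊥bis P2·P1 via (16.285,8.445): [(15.8405, 0) (17.1801, 0) (36.7089, 33) (17.5774, 33)]  |A|=337.7726
4. canonical 4-gon: [(15.8405, 0) (17.1801, 0) (36.7089, 33) (17.5774, 33)]
5. shoelace: 337.7726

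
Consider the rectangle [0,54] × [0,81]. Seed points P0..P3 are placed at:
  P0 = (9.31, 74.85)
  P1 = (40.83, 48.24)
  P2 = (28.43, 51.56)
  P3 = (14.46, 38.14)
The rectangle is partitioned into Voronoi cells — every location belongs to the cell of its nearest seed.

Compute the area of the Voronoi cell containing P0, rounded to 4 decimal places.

Area of P0's cell: 637.6385

1. box [0,54]×[0,81]: [(0, 0) (54, 0) (54, 81) (0, 81)]
2. ⊥bis P0·P1 via (25.07,61.545): [(0, 31.8492) (41.4944, 81) (0, 81)]  |A|=1019.7427
3. ⊥bis P0·P2 via (18.87,63.205): [(0, 47.7136) (40.546, 81) (0, 81)]  |A|=674.8153
4. ⊥bis P0·P3 via (11.885,56.495): [(0, 54.8277) (10.4516, 56.2939) (40.546, 81) (0, 81)]  |A|=637.6385
5. canonical 4-gon: [(0, 54.8277) (10.4516, 56.2939) (40.546, 81) (0, 81)]
6. shoelace: 637.6385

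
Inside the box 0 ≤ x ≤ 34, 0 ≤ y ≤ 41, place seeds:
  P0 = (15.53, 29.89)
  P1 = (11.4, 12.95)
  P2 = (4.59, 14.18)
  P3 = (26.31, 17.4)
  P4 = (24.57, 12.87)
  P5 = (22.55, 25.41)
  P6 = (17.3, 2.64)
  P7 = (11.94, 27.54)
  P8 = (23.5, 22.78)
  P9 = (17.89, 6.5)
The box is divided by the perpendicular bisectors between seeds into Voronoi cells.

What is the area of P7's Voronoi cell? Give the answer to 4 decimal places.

Area of P7's cell: 228.6097

1. box [0,34]×[0,41]: [(0, 0) (34, 0) (34, 41) (0, 41)]
2. ⊥bis P7·P0 via (13.735,28.715): [(0, 0) (32.5317, 0) (5.6933, 41) (0, 41)]  |A|=783.6128
3. ⊥bis P7·P1 via (11.67,20.245): [(0, 20.6769) (19.4684, 19.9564) (5.6933, 41) (0, 41)]  |A|=257.7322
4. ⊥bis P7·P2 via (8.265,20.86): [(0, 25.407) (9.2179, 20.3358) (19.4684, 19.9564) (5.6933, 41) (0, 41)]  |A|=235.9316
5. ⊥bis P7·P3 via (19.125,22.47): [(0, 25.407) (9.2179, 20.3358) (17.4052, 20.0327) (18.4495, 21.5128) (5.6933, 41) (0, 41)]  |A|=234.3649
6. ⊥bis P7·P4 via (18.255,20.205): [(0, 25.407) (9.2179, 20.3358) (17.4052, 20.0327) (18.4495, 21.5128) (5.6933, 41) (0, 41)]  |A|=234.3649
7. ⊥bis P7·P5 via (17.245,26.475): [(0, 25.407) (9.2179, 20.3358) (15.9624, 20.0861) (16.7653, 24.0857) (5.6933, 41) (0, 41)]  |A|=228.8684
8. ⊥bis P7·P6 via (14.62,15.09): [(0, 25.407) (9.2179, 20.3358) (15.9624, 20.0861) (16.7653, 24.0857) (5.6933, 41) (0, 41)]  |A|=228.8684
9. ⊥bis P7·P8 via (17.72,25.16): [(0, 25.407) (9.2179, 20.3358) (15.6357, 20.0982) (16.2779, 21.6578) (16.7653, 24.0857) (5.6933, 41) (0, 41)]  |A|=228.6097
10. ⊥bis P7·P9 via (14.915,17.02): [(0, 25.407) (9.2179, 20.3358) (15.6357, 20.0982) (16.2779, 21.6578) (16.7653, 24.0857) (5.6933, 41) (0, 41)]  |A|=228.6097
11. canonical 7-gon: [(0, 25.407) (9.2179, 20.3358) (15.6357, 20.0982) (16.2779, 21.6578) (16.7653, 24.0857) (5.6933, 41) (0, 41)]
12. shoelace: 228.6097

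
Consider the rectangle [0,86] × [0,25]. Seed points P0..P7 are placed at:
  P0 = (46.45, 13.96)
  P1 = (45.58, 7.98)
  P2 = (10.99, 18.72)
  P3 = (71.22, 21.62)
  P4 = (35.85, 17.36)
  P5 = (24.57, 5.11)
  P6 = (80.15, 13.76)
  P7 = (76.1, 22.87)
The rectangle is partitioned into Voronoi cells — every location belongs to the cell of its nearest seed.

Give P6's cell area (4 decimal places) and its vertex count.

1. box [0,86]×[0,25]: [(0, 0) (86, 0) (86, 25) (0, 25)]
2. ⊥bis P6·P0 via (63.3,13.86): [(63.2177, 0) (86, 0) (86, 25) (63.3661, 25)]  |A|=567.7018
3. ⊥bis P6·P1 via (62.865,10.87): [(63.268, 8.46) (64.6824, 0) (86, 0) (86, 25) (63.3661, 25)]  |A|=561.5062
4. ⊥bis P6·P2 via (45.57,16.24): [(63.268, 8.46) (64.6824, 0) (86, 0) (86, 25) (63.3661, 25)]  |A|=561.5062
5. ⊥bis P6·P3 via (75.685,17.69): [(63.9533, 4.3612) (64.6824, 0) (86, 0) (86, 25) (82.1191, 25)]  |A|=362.1177
6. ⊥bis P6·P4 via (58,15.56): [(63.9533, 4.3612) (64.6824, 0) (86, 0) (86, 25) (82.1191, 25)]  |A|=362.1177
7. ⊥bis P6·P5 via (52.36,9.435): [(63.9533, 4.3612) (64.6824, 0) (86, 0) (86, 25) (82.1191, 25)]  |A|=362.1177
8. ⊥bis P6·P7 via (78.125,18.315): [(75.0202, 16.9347) (63.9533, 4.3612) (64.6824, 0) (86, 0) (86, 21.816)]  |A|=328.9875
9. canonical 5-gon: [(75.0202, 16.9347) (63.9533, 4.3612) (64.6824, 0) (86, 0) (86, 21.816)]
10. shoelace: 328.9875

Area of P6's cell: 328.9875 (5 vertices)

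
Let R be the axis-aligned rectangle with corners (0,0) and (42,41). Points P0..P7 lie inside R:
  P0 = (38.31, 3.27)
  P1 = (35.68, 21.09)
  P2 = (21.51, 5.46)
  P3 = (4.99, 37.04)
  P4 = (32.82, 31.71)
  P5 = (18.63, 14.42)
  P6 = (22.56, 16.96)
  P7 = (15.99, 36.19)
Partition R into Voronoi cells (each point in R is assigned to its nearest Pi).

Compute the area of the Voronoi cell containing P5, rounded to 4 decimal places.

1. box [0,42]×[0,41]: [(0, 0) (42, 0) (42, 41) (0, 41)]
2. ⊥bis P5·P0 via (28.47,8.845): [(0, 0) (23.4587, 0) (42, 32.7258) (42, 41) (0, 41)]  |A|=1418.6115
3. ⊥bis P5·P1 via (27.155,17.755): [(0, 0) (23.4587, 0) (29.754, 11.1113) (18.0615, 41) (0, 41)]  |A|=1010.2034
4. ⊥bis P5·P2 via (20.07,9.94): [(0, 3.4889) (29.0794, 12.8359) (18.0615, 41) (0, 41)]  |A|=799.7425
5. ⊥bis P5·P3 via (11.81,25.73): [(0, 18.6085) (0, 3.4889) (29.0794, 12.8359) (21.7017, 31.6948)]  |A|=472.7422
6. ⊥bis P5·P4 via (25.725,23.065): [(17.9595, 29.4382) (0, 18.6085) (0, 3.4889) (29.0794, 12.8359) (24.7716, 23.8474)]  |A|=454.5952
7. ⊥bis P5·P6 via (20.595,15.69): [(13.4622, 26.7263) (0, 18.6085) (0, 3.4889) (23.5817, 11.0688)]  |A|=324.7388
8. ⊥bis P5·P7 via (17.31,25.305): [(14.5936, 24.9756) (9.5433, 24.3631) (0, 18.6085) (0, 3.4889) (23.5817, 11.0688)]  |A|=319.9716
9. canonical 5-gon: [(14.5936, 24.9756) (9.5433, 24.3631) (0, 18.6085) (0, 3.4889) (23.5817, 11.0688)]
10. shoelace: 319.9716

Area of P5's cell: 319.9716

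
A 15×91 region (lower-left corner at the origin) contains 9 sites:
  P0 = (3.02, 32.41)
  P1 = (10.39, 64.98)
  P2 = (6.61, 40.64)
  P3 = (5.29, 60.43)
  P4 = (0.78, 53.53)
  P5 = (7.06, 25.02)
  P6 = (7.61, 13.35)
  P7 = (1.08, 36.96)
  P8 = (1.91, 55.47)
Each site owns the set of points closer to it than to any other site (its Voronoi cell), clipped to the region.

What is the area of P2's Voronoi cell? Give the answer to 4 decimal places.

Area of P2's cell: 181.9078

1. box [0,15]×[0,91]: [(0, 0) (15, 0) (15, 91) (0, 91)]
2. ⊥bis P2·P0 via (4.815,36.525): [(0, 38.6253) (15, 32.0822) (15, 91) (0, 91)]  |A|=834.6933
3. ⊥bis P2·P1 via (8.5,52.81): [(0, 54.13) (0, 38.6253) (15, 32.0822) (15, 51.8006)]  |A|=264.1728
4. ⊥bis P2·P3 via (5.95,50.535): [(0, 50.1381) (0, 38.6253) (15, 32.0822) (15, 51.1386)]  |A|=229.2691
5. ⊥bis P2·P4 via (3.695,47.085): [(12.2523, 50.9554) (0, 45.4138) (0, 38.6253) (15, 32.0822) (15, 51.1386)]  |A|=200.3271
6. ⊥bis P2·P5 via (6.835,32.83): [(12.2523, 50.9554) (0, 45.4138) (0, 38.6253) (12.8861, 33.0043) (15, 33.0652) (15, 51.1386)]  |A|=199.2881
7. ⊥bis P2·P6 via (7.11,26.995): [(12.2523, 50.9554) (0, 45.4138) (0, 38.6253) (12.8861, 33.0043) (15, 33.0652) (15, 51.1386)]  |A|=199.2881
8. ⊥bis P2·P7 via (3.845,38.8): [(12.2523, 50.9554) (0, 45.4138) (0, 44.5779) (5.5814, 36.1907) (12.8861, 33.0043) (15, 33.0652) (15, 51.1386)]  |A|=182.6762
9. ⊥bis P2·P8 via (4.26,48.055): [(13.7206, 51.0533) (9.5381, 49.7278) (0, 45.4138) (0, 44.5779) (5.5814, 36.1907) (12.8861, 33.0043) (15, 33.0652) (15, 51.1386)]  |A|=181.9078
10. canonical 8-gon: [(13.7206, 51.0533) (9.5381, 49.7278) (0, 45.4138) (0, 44.5779) (5.5814, 36.1907) (12.8861, 33.0043) (15, 33.0652) (15, 51.1386)]
11. shoelace: 181.9078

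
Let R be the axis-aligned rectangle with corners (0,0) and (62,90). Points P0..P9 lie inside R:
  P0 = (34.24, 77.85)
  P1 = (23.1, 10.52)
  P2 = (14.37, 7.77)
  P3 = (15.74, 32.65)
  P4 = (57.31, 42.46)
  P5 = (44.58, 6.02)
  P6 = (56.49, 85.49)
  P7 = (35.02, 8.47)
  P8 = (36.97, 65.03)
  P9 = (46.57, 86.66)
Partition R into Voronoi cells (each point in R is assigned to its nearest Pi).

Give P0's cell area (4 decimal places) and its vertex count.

1. box [0,62]×[0,90]: [(0, 0) (62, 0) (62, 90) (0, 90)]
2. ⊥bis P0·P1 via (28.67,44.185): [(0, 48.9286) (62, 38.6704) (62, 90) (0, 90)]  |A|=2864.4314
3. ⊥bis P0·P2 via (24.305,42.81): [(0, 49.7013) (6.544, 47.8458) (62, 38.6704) (62, 90) (0, 90)]  |A|=2861.9031
4. ⊥bis P0·P3 via (24.99,55.25): [(0, 65.4782) (62, 40.1021) (62, 90) (0, 90)]  |A|=2307.0104
5. ⊥bis P0·P4 via (45.775,60.155): [(0, 65.4782) (33.136, 51.9159) (62, 70.7317) (62, 90) (0, 90)]  |A|=1864.9636
6. ⊥bis P0·P5 via (39.41,41.935): [(0, 65.4782) (33.136, 51.9159) (62, 70.7317) (62, 90) (0, 90)]  |A|=1864.9636
7. ⊥bis P0·P6 via (45.365,81.67): [(0, 65.4782) (33.136, 51.9159) (51.4764, 63.8716) (42.5047, 90) (0, 90)]  |A|=1508.8884
8. ⊥bis P0·P7 via (34.63,43.16): [(0, 65.4782) (33.136, 51.9159) (51.4764, 63.8716) (42.5047, 90) (0, 90)]  |A|=1508.8884
9. ⊥bis P0·P8 via (35.605,71.44): [(0, 65.4782) (2.6039, 64.4125) (47.9733, 74.0738) (42.5047, 90) (0, 90)]  |A|=963.4195
10. ⊥bis P0·P9 via (40.405,82.255): [(0, 65.4782) (2.6039, 64.4125) (46.4781, 73.7554) (34.8711, 90) (0, 90)]  |A|=888.6396
11. canonical 5-gon: [(0, 65.4782) (2.6039, 64.4125) (46.4781, 73.7554) (34.8711, 90) (0, 90)]
12. shoelace: 888.6396

Area of P0's cell: 888.6396 (5 vertices)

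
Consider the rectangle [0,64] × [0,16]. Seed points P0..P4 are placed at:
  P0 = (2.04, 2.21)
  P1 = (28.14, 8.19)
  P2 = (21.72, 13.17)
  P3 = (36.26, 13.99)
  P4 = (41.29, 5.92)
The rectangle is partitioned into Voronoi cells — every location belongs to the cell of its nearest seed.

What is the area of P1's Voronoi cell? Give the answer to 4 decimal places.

1. box [0,64]×[0,16]: [(0, 0) (64, 0) (64, 16) (0, 16)]
2. ⊥bis P1·P0 via (15.09,5.2): [(16.2814, 0) (64, 0) (64, 16) (12.6155, 16)]  |A|=792.8245
3. ⊥bis P1·P2 via (24.93,10.68): [(16.6455, 0) (64, 0) (64, 16) (29.0567, 16)]  |A|=658.3821
4. ⊥bis P1·P3 via (32.2,11.09): [(28.8673, 15.7558) (16.6455, 0) (40.1214, 0)]  |A|=184.9408
5. ⊥bis P1·P4 via (34.715,7.055): [(34.7865, 7.469) (28.8673, 15.7558) (16.6455, 0) (33.4971, 0)]  |A|=160.2025
6. canonical 4-gon: [(34.7865, 7.469) (28.8673, 15.7558) (16.6455, 0) (33.4971, 0)]
7. shoelace: 160.2025

Area of P1's cell: 160.2025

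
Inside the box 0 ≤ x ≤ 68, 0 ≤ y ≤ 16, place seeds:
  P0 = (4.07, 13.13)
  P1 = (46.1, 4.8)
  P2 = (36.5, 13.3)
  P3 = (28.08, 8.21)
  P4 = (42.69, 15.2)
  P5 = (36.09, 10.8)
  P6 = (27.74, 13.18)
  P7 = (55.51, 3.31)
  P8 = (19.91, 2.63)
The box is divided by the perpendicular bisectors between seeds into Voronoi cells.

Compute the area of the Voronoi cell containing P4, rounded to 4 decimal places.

1. box [0,68]×[0,16]: [(0, 0) (68, 0) (68, 16) (0, 16)]
2. ⊥bis P4·P0 via (23.38,14.165): [(24.1392, 0) (68, 0) (68, 16) (23.2816, 16)]  |A|=708.633
3. ⊥bis P4·P1 via (44.395,10): [(23.9623, 3.3004) (62.6941, 16) (23.2816, 16)]  |A|=250.2605
4. ⊥bis P4·P2 via (39.595,14.25): [(41.2192, 8.9587) (62.6941, 16) (39.0578, 16)]  |A|=83.2152
5. ⊥bis P4·P3 via (35.385,11.705): [(41.2192, 8.9587) (62.6941, 16) (39.0578, 16)]  |A|=83.2152
6. ⊥bis P4·P5 via (39.39,13): [(40.481, 11.3635) (41.929, 9.1914) (62.6941, 16) (39.0578, 16)]  |A|=82.2757
7. ⊥bis P4·P6 via (35.215,14.19): [(40.481, 11.3635) (41.929, 9.1914) (62.6941, 16) (39.0578, 16)]  |A|=82.2757
8. ⊥bis P4·P7 via (49.1,9.255): [(40.481, 11.3635) (41.929, 9.1914) (52.1489, 12.5424) (55.3557, 16) (39.0578, 16)]  |A|=69.589
9. ⊥bis P4·P8 via (31.3,8.915): [(40.481, 11.3635) (41.929, 9.1914) (52.1489, 12.5424) (55.3557, 16) (39.0578, 16)]  |A|=69.589
10. canonical 5-gon: [(40.481, 11.3635) (41.929, 9.1914) (52.1489, 12.5424) (55.3557, 16) (39.0578, 16)]
11. shoelace: 69.589

Area of P4's cell: 69.5890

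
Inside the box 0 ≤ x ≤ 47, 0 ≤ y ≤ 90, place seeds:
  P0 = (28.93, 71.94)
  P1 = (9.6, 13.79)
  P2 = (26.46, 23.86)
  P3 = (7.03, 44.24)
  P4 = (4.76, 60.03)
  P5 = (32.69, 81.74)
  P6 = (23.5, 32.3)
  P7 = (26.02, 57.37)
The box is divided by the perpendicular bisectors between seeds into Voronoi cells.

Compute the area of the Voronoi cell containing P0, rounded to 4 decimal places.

Area of P0's cell: 461.0440

1. box [0,47]×[0,90]: [(0, 0) (47, 0) (47, 90) (0, 90)]
2. ⊥bis P0·P1 via (19.265,42.865): [(0, 49.269) (47, 33.6454) (47, 90) (0, 90)]  |A|=2281.5108
3. ⊥bis P0·P2 via (27.695,47.9): [(0, 49.3228) (47, 46.9082) (47, 90) (0, 90)]  |A|=1968.5711
4. ⊥bis P0·P3 via (17.98,58.09): [(0, 72.3052) (31.0893, 47.7256) (47, 46.9082) (47, 90) (0, 90)]  |A|=1611.317
5. ⊥bis P0·P4 via (16.845,65.985): [(22.4939, 54.5213) (31.0893, 47.7256) (47, 46.9082) (47, 90) (5.0114, 90)]  |A|=1323.4066
6. ⊥bis P0·P5 via (30.81,76.84): [(6.9933, 85.9778) (22.4939, 54.5213) (31.0893, 47.7256) (47, 46.9082) (47, 70.6283)]  |A|=851.4657
7. ⊥bis P0·P6 via (26.215,52.12): [(6.9933, 85.9778) (22.4939, 54.5213) (25.3878, 52.2333) (47, 49.2728) (47, 70.6283)]  |A|=792.3838
8. ⊥bis P0·P7 via (27.475,64.655): [(6.9933, 85.9778) (16.4115, 66.8647) (47, 60.7554) (47, 70.6283)]  |A|=461.044
9. canonical 4-gon: [(6.9933, 85.9778) (16.4115, 66.8647) (47, 60.7554) (47, 70.6283)]
10. shoelace: 461.044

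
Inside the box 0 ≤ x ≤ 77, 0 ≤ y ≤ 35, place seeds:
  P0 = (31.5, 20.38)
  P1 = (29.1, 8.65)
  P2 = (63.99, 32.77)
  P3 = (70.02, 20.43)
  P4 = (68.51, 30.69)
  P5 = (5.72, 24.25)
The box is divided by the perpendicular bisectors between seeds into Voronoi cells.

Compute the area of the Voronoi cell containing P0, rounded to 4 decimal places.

Area of P0's cell: 626.6995

1. box [0,77]×[0,35]: [(0, 0) (77, 0) (77, 35) (0, 35)]
2. ⊥bis P0·P1 via (30.3,14.515): [(0, 20.7145) (77, 4.96) (77, 35) (0, 35)]  |A|=1706.5317
3. ⊥bis P0·P2 via (47.745,26.575): [(0, 20.7145) (54.2096, 9.623) (44.5321, 35) (0, 35)]  |A|=952.2519
4. ⊥bis P0·P3 via (50.76,20.405): [(0, 20.7145) (50.7731, 10.3261) (50.7623, 18.6629) (44.5321, 35) (0, 35)]  |A|=937.9309
5. ⊥bis P0·P4 via (50.005,25.535): [(0, 20.7145) (50.7731, 10.3261) (50.7623, 18.6629) (44.5321, 35) (0, 35)]  |A|=937.9309
6. ⊥bis P0·P5 via (18.61,22.315): [(17.8223, 17.068) (50.7731, 10.3261) (50.7623, 18.6629) (44.5321, 35) (20.5142, 35)]  |A|=626.6995
7. canonical 5-gon: [(17.8223, 17.068) (50.7731, 10.3261) (50.7623, 18.6629) (44.5321, 35) (20.5142, 35)]
8. shoelace: 626.6995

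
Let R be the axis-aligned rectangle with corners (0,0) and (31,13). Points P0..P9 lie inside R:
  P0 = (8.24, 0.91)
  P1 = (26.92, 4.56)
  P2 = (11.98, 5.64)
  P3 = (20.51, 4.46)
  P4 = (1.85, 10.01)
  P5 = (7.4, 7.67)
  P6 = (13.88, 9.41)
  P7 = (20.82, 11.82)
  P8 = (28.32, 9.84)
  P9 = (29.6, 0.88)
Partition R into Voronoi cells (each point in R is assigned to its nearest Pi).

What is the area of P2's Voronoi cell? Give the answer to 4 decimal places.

Area of P2's cell: 39.6424

1. box [0,31]×[0,13]: [(0, 0) (31, 0) (31, 13) (0, 13)]
2. ⊥bis P2·P0 via (10.11,3.275): [(0, 11.269) (14.2519, 0) (31, 0) (31, 13) (0, 13)]  |A|=322.6979
3. ⊥bis P2·P1 via (19.45,5.1): [(0, 11.269) (14.2519, 0) (19.0813, 0) (20.0211, 13) (0, 13)]  |A|=173.8636
4. ⊥bis P2·P3 via (16.245,5.05): [(0, 11.269) (14.2519, 0) (15.5464, 0) (17.3448, 13) (0, 13)]  |A|=133.4906
5. ⊥bis P2·P4 via (6.915,7.825): [(6.264, 6.316) (14.2519, 0) (15.5464, 0) (17.3448, 13) (9.1475, 13)]  |A|=97.4981
6. ⊥bis P2·P5 via (9.69,6.655): [(8.6897, 4.3981) (14.2519, 0) (15.5464, 0) (17.3448, 13) (12.5023, 13)]  |A|=72.1974
7. ⊥bis P2·P6 via (12.93,7.525): [(10.5968, 8.7009) (8.6897, 4.3981) (14.2519, 0) (15.5464, 0) (16.349, 5.8019)]  |A|=39.6424
8. ⊥bis P2·P7 via (16.4,8.73): [(10.5968, 8.7009) (8.6897, 4.3981) (14.2519, 0) (15.5464, 0) (16.349, 5.8019)]  |A|=39.6424
9. ⊥bis P2·P8 via (20.15,7.74): [(10.5968, 8.7009) (8.6897, 4.3981) (14.2519, 0) (15.5464, 0) (16.349, 5.8019)]  |A|=39.6424
10. ⊥bis P2·P9 via (20.79,3.26): [(10.5968, 8.7009) (8.6897, 4.3981) (14.2519, 0) (15.5464, 0) (16.349, 5.8019)]  |A|=39.6424
11. canonical 5-gon: [(10.5968, 8.7009) (8.6897, 4.3981) (14.2519, 0) (15.5464, 0) (16.349, 5.8019)]
12. shoelace: 39.6424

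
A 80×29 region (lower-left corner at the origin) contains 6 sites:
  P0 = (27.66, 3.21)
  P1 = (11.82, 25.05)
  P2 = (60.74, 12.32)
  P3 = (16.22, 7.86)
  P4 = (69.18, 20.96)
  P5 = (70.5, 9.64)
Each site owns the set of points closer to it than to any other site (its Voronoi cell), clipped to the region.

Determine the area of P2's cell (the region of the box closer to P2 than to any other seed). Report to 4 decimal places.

1. box [0,80]×[0,29]: [(0, 0) (80, 0) (80, 29) (0, 29)]
2. ⊥bis P2·P0 via (44.2,7.765): [(46.3384, 0) (80, 0) (80, 29) (38.352, 29)]  |A|=1091.9884
3. ⊥bis P2·P1 via (36.28,18.685): [(38.6668, 27.8571) (46.3384, 0) (80, 0) (80, 29) (38.9642, 29)]  |A|=1091.6386
4. ⊥bis P2·P3 via (38.48,10.09): [(38.6668, 27.8571) (46.3384, 0) (80, 0) (80, 29) (38.9642, 29)]  |A|=1091.6386
5. ⊥bis P2·P4 via (64.96,16.64): [(38.6668, 27.8571) (46.3384, 0) (80, 0) (80, 1.9481) (52.3071, 29) (38.9642, 29)]  |A|=717.0666
6. ⊥bis P2·P5 via (65.62,10.98): [(38.6668, 27.8571) (46.3384, 0) (62.605, 0) (66.7059, 14.9345) (52.3071, 29) (38.9642, 29)]  |A|=574.224
7. canonical 6-gon: [(38.6668, 27.8571) (46.3384, 0) (62.605, 0) (66.7059, 14.9345) (52.3071, 29) (38.9642, 29)]
8. shoelace: 574.224

Area of P2's cell: 574.2240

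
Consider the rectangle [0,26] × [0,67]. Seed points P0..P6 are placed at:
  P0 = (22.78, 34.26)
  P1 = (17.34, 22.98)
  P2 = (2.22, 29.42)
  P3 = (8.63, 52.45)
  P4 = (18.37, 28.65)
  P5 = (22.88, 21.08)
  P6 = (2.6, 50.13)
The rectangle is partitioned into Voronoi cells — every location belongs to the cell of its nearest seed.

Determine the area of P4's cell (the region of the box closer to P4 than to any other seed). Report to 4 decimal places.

1. box [0,26]×[0,67]: [(0, 0) (26, 0) (26, 67) (0, 67)]
2. ⊥bis P4·P0 via (20.575,31.455): [(0, 47.6289) (0, 0) (26, 0) (26, 27.1904)]  |A|=972.6517
3. ⊥bis P4·P1 via (17.855,25.815): [(0, 47.6289) (0, 29.0585) (26, 24.3354) (26, 27.1904)]  |A|=278.531
4. ⊥bis P4·P2 via (10.295,29.035): [(10.7776, 39.1567) (10.2077, 27.2042) (26, 24.3354) (26, 27.1904)]  |A|=116.9265
5. ⊥bis P4·P3 via (13.5,40.55): [(10.7776, 39.1567) (10.2077, 27.2042) (26, 24.3354) (26, 27.1904)]  |A|=116.9265
6. ⊥bis P4·P5 via (20.625,24.865): [(25.3655, 27.6892) (10.7776, 39.1567) (10.2077, 27.2042) (21.1997, 25.2074)]  |A|=108.2477
7. ⊥bis P4·P6 via (10.485,39.39): [(25.3655, 27.6892) (10.7776, 39.1567) (10.2077, 27.2042) (21.1997, 25.2074)]  |A|=108.2477
8. canonical 4-gon: [(25.3655, 27.6892) (10.7776, 39.1567) (10.2077, 27.2042) (21.1997, 25.2074)]
9. shoelace: 108.2477

Area of P4's cell: 108.2477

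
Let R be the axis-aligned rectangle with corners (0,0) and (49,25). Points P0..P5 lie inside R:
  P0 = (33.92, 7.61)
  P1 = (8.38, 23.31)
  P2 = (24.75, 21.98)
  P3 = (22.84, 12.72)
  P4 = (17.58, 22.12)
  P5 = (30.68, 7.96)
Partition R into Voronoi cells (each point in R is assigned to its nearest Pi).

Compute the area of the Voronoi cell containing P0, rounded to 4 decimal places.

Area of P0's cell: 362.0304

1. box [0,49]×[0,25]: [(0, 0) (49, 0) (49, 25) (0, 25)]
2. ⊥bis P0·P1 via (21.15,15.46): [(11.6464, 0) (49, 0) (49, 25) (27.0144, 25)]  |A|=741.7394
3. ⊥bis P0·P2 via (29.335,14.795): [(15.1941, 5.7712) (11.6464, 0) (49, 0) (49, 25) (45.3269, 25)]  |A|=565.6758
4. ⊥bis P0·P3 via (28.38,10.165): [(31.0076, 15.8623) (23.692, 0) (49, 0) (49, 25) (45.3269, 25)]  |A|=442.4092
5. ⊥bis P0·P4 via (25.75,14.865): [(31.0076, 15.8623) (23.692, 0) (49, 0) (49, 25) (45.3269, 25)]  |A|=442.4092
6. ⊥bis P0·P5 via (32.3,7.785): [(33.3328, 17.3462) (31.459, 0) (49, 0) (49, 25) (45.3269, 25)]  |A|=362.0304
7. canonical 5-gon: [(33.3328, 17.3462) (31.459, 0) (49, 0) (49, 25) (45.3269, 25)]
8. shoelace: 362.0304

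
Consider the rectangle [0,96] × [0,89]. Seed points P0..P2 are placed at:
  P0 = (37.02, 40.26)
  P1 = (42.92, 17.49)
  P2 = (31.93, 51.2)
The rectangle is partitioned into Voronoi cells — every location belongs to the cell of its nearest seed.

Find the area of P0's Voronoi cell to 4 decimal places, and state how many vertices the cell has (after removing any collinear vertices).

1. box [0,96]×[0,89]: [(0, 0) (96, 0) (96, 89) (0, 89)]
2. ⊥bis P0·P1 via (39.97,28.875): [(0, 18.5183) (96, 43.3931) (96, 89) (0, 89)]  |A|=5572.2551
3. ⊥bis P0·P2 via (34.475,45.73): [(0, 29.69) (0, 18.5183) (96, 43.3931) (96, 74.3554)]  |A|=2022.4353
4. canonical 4-gon: [(0, 29.69) (0, 18.5183) (96, 43.3931) (96, 74.3554)]
5. shoelace: 2022.4353

Area of P0's cell: 2022.4353 (4 vertices)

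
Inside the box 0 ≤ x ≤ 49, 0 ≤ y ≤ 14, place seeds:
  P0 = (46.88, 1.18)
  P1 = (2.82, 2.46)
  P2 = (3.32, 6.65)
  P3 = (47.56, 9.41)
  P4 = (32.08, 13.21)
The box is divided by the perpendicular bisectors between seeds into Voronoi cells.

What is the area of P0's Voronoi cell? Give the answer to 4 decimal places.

1. box [0,49]×[0,14]: [(0, 0) (49, 0) (49, 14) (0, 14)]
2. ⊥bis P0·P1 via (24.85,1.82): [(24.7971, 0) (49, 0) (49, 14) (25.2038, 14)]  |A|=335.9932
3. ⊥bis P0·P2 via (25.1,3.915): [(24.8539, 1.9555) (24.7971, 0) (49, 0) (49, 14) (26.3664, 14)]  |A|=328.9919
4. ⊥bis P0·P3 via (47.22,5.295): [(25.4987, 7.0897) (24.8539, 1.9555) (24.7971, 0) (49, 0) (49, 5.1479)]  |A|=146.7719
5. ⊥bis P0·P4 via (39.48,7.195): [(38.5199, 6.0138) (33.6316, 0) (49, 0) (49, 5.1479)]  |A|=73.1868
6. canonical 4-gon: [(38.5199, 6.0138) (33.6316, 0) (49, 0) (49, 5.1479)]
7. shoelace: 73.1868

Area of P0's cell: 73.1868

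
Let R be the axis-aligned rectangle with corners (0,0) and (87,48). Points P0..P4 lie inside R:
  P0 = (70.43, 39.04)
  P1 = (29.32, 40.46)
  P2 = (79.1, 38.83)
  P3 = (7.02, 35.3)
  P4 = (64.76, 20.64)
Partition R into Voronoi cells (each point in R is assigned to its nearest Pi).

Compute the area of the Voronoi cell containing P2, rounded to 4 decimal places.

1. box [0,87]×[0,48]: [(0, 0) (87, 0) (87, 48) (0, 48)]
2. ⊥bis P2·P0 via (74.765,38.935): [(73.8219, 0) (87, 0) (87, 48) (74.9846, 48)]  |A|=604.6439
3. ⊥bis P2·P1 via (54.21,39.645): [(73.8219, 0) (87, 0) (87, 48) (74.9846, 48)]  |A|=604.6439
4. ⊥bis P2·P3 via (43.06,37.065): [(73.8219, 0) (87, 0) (87, 48) (74.9846, 48)]  |A|=604.6439
5. ⊥bis P2·P4 via (71.93,29.735): [(74.4932, 27.7143) (87, 17.8546) (87, 48) (74.9846, 48)]  |A|=310.3815
6. canonical 4-gon: [(74.4932, 27.7143) (87, 17.8546) (87, 48) (74.9846, 48)]
7. shoelace: 310.3815

Area of P2's cell: 310.3815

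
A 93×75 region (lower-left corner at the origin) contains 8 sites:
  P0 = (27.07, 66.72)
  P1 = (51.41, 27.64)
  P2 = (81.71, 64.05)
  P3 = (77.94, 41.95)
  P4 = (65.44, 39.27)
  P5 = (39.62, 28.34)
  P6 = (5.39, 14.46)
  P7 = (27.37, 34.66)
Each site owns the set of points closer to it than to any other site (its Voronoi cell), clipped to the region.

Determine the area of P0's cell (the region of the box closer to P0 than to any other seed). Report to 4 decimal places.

Area of P0's cell: 1259.2698

1. box [0,93]×[0,75]: [(0, 0) (93, 0) (93, 75) (0, 75)]
2. ⊥bis P0·P1 via (39.24,47.18): [(0, 22.7403) (83.9074, 75) (0, 75)]  |A|=2192.4869
3. ⊥bis P0·P2 via (54.39,65.385): [(0, 22.7403) (53.948, 56.3405) (54.8598, 75) (0, 75)]  |A|=1921.4805
4. ⊥bis P0·P3 via (52.505,54.335): [(0, 22.7403) (53.2785, 55.9235) (54.0001, 57.4054) (54.8598, 75) (0, 75)]  |A|=1921.1349
5. ⊥bis P0·P4 via (46.255,52.995): [(0, 22.7403) (44.3893, 50.3871) (54.3366, 64.2915) (54.8598, 75) (0, 75)]  |A|=1884.6364
6. ⊥bis P0·P5 via (33.345,47.53): [(0, 36.6264) (45.0937, 51.3718) (54.3366, 64.2915) (54.8598, 75) (0, 75)]  |A|=1559.433
7. ⊥bis P0·P6 via (16.23,40.59): [(0, 47.323) (14.419, 41.3413) (45.0937, 51.3718) (54.3366, 64.2915) (54.8598, 75) (0, 75)]  |A|=1482.3162
8. ⊥bis P0·P7 via (27.22,50.69): [(0, 50.4353) (43.4739, 50.8421) (45.0937, 51.3718) (54.3366, 64.2915) (54.8598, 75) (0, 75)]  |A|=1259.2698
9. canonical 6-gon: [(0, 50.4353) (43.4739, 50.8421) (45.0937, 51.3718) (54.3366, 64.2915) (54.8598, 75) (0, 75)]
10. shoelace: 1259.2698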